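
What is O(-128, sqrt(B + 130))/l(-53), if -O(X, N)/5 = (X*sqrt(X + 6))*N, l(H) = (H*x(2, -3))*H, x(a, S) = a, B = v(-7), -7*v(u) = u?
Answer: 320*I*sqrt(15982)/2809 ≈ 14.402*I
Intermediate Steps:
v(u) = -u/7
B = 1 (B = -1/7*(-7) = 1)
l(H) = 2*H**2 (l(H) = (H*2)*H = (2*H)*H = 2*H**2)
O(X, N) = -5*N*X*sqrt(6 + X) (O(X, N) = -5*X*sqrt(X + 6)*N = -5*X*sqrt(6 + X)*N = -5*N*X*sqrt(6 + X))
O(-128, sqrt(B + 130))/l(-53) = (-5*sqrt(1 + 130)*(-128)*sqrt(6 - 128))/((2*(-53)**2)) = (-5*sqrt(131)*(-128)*sqrt(-122))/((2*2809)) = -5*sqrt(131)*(-128)*I*sqrt(122)/5618 = (640*I*sqrt(15982))*(1/5618) = 320*I*sqrt(15982)/2809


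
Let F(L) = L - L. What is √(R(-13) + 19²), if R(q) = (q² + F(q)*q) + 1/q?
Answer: 83*√13/13 ≈ 23.020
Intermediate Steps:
F(L) = 0
R(q) = 1/q + q² (R(q) = (q² + 0*q) + 1/q = (q² + 0) + 1/q = q² + 1/q = 1/q + q²)
√(R(-13) + 19²) = √((1 + (-13)³)/(-13) + 19²) = √(-(1 - 2197)/13 + 361) = √(-1/13*(-2196) + 361) = √(2196/13 + 361) = √(6889/13) = 83*√13/13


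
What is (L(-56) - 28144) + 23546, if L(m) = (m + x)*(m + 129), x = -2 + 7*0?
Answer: -8832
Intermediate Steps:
x = -2 (x = -2 + 0 = -2)
L(m) = (-2 + m)*(129 + m) (L(m) = (m - 2)*(m + 129) = (-2 + m)*(129 + m))
(L(-56) - 28144) + 23546 = ((-258 + (-56)² + 127*(-56)) - 28144) + 23546 = ((-258 + 3136 - 7112) - 28144) + 23546 = (-4234 - 28144) + 23546 = -32378 + 23546 = -8832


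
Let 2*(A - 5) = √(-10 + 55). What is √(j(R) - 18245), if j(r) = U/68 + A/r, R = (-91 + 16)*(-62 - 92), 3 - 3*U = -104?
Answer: √(-3126156136565 + 22253*√5)/13090 ≈ 135.07*I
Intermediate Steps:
U = 107/3 (U = 1 - ⅓*(-104) = 1 + 104/3 = 107/3 ≈ 35.667)
A = 5 + 3*√5/2 (A = 5 + √(-10 + 55)/2 = 5 + √45/2 = 5 + (3*√5)/2 = 5 + 3*√5/2 ≈ 8.3541)
R = 11550 (R = -75*(-154) = 11550)
j(r) = 107/204 + (5 + 3*√5/2)/r (j(r) = (107/3)/68 + (5 + 3*√5/2)/r = (107/3)*(1/68) + (5 + 3*√5/2)/r = 107/204 + (5 + 3*√5/2)/r)
√(j(R) - 18245) = √((1/204)*(1020 + 107*11550 + 306*√5)/11550 - 18245) = √((1/204)*(1/11550)*(1020 + 1235850 + 306*√5) - 18245) = √((1/204)*(1/11550)*(1236870 + 306*√5) - 18245) = √((13743/26180 + √5/7700) - 18245) = √(-477640357/26180 + √5/7700)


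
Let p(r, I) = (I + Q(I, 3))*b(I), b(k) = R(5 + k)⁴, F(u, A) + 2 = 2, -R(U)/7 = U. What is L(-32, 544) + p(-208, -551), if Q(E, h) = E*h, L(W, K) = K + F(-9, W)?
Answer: -470299287783858080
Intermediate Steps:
R(U) = -7*U
F(u, A) = 0 (F(u, A) = -2 + 2 = 0)
L(W, K) = K (L(W, K) = K + 0 = K)
b(k) = (-35 - 7*k)⁴ (b(k) = (-7*(5 + k))⁴ = (-35 - 7*k)⁴)
p(r, I) = 9604*I*(5 + I)⁴ (p(r, I) = (I + I*3)*(2401*(5 + I)⁴) = (I + 3*I)*(2401*(5 + I)⁴) = (4*I)*(2401*(5 + I)⁴) = 9604*I*(5 + I)⁴)
L(-32, 544) + p(-208, -551) = 544 + 9604*(-551)*(5 - 551)⁴ = 544 + 9604*(-551)*(-546)⁴ = 544 + 9604*(-551)*88873149456 = 544 - 470299287783858624 = -470299287783858080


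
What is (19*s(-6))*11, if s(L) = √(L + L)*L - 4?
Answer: -836 - 2508*I*√3 ≈ -836.0 - 4344.0*I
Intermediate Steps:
s(L) = -4 + √2*L^(3/2) (s(L) = √(2*L)*L - 4 = (√2*√L)*L - 4 = √2*L^(3/2) - 4 = -4 + √2*L^(3/2))
(19*s(-6))*11 = (19*(-4 + √2*(-6)^(3/2)))*11 = (19*(-4 + √2*(-6*I*√6)))*11 = (19*(-4 - 12*I*√3))*11 = (-76 - 228*I*√3)*11 = -836 - 2508*I*√3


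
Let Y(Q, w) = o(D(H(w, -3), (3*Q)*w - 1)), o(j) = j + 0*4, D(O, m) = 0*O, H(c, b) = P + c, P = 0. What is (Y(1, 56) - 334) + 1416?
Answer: 1082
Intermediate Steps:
H(c, b) = c (H(c, b) = 0 + c = c)
D(O, m) = 0
o(j) = j (o(j) = j + 0 = j)
Y(Q, w) = 0
(Y(1, 56) - 334) + 1416 = (0 - 334) + 1416 = -334 + 1416 = 1082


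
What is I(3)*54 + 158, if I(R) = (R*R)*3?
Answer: 1616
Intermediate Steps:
I(R) = 3*R² (I(R) = R²*3 = 3*R²)
I(3)*54 + 158 = (3*3²)*54 + 158 = (3*9)*54 + 158 = 27*54 + 158 = 1458 + 158 = 1616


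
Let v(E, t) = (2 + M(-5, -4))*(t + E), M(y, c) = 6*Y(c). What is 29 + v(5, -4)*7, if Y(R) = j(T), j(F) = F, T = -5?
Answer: -167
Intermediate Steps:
Y(R) = -5
M(y, c) = -30 (M(y, c) = 6*(-5) = -30)
v(E, t) = -28*E - 28*t (v(E, t) = (2 - 30)*(t + E) = -28*(E + t) = -28*E - 28*t)
29 + v(5, -4)*7 = 29 + (-28*5 - 28*(-4))*7 = 29 + (-140 + 112)*7 = 29 - 28*7 = 29 - 196 = -167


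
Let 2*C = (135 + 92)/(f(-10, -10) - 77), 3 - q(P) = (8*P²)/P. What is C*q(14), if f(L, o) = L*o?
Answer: -24743/46 ≈ -537.89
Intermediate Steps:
q(P) = 3 - 8*P (q(P) = 3 - 8*P²/P = 3 - 8*P)
C = 227/46 (C = ((135 + 92)/(-10*(-10) - 77))/2 = (227/(100 - 77))/2 = (227/23)/2 = (227*(1/23))/2 = (½)*(227/23) = 227/46 ≈ 4.9348)
C*q(14) = 227*(3 - 8*14)/46 = 227*(3 - 112)/46 = (227/46)*(-109) = -24743/46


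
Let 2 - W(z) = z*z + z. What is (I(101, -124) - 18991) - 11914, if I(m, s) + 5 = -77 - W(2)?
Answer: -30983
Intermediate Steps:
W(z) = 2 - z - z**2 (W(z) = 2 - (z*z + z) = 2 - (z**2 + z) = 2 - (z + z**2) = 2 + (-z - z**2) = 2 - z - z**2)
I(m, s) = -78 (I(m, s) = -5 + (-77 - (2 - 1*2 - 1*2**2)) = -5 + (-77 - (2 - 2 - 1*4)) = -5 + (-77 - (2 - 2 - 4)) = -5 + (-77 - 1*(-4)) = -5 + (-77 + 4) = -5 - 73 = -78)
(I(101, -124) - 18991) - 11914 = (-78 - 18991) - 11914 = -19069 - 11914 = -30983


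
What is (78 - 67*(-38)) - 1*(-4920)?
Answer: 7544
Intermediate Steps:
(78 - 67*(-38)) - 1*(-4920) = (78 + 2546) + 4920 = 2624 + 4920 = 7544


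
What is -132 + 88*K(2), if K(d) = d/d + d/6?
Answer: -44/3 ≈ -14.667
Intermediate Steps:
K(d) = 1 + d/6 (K(d) = 1 + d*(⅙) = 1 + d/6)
-132 + 88*K(2) = -132 + 88*(1 + (⅙)*2) = -132 + 88*(1 + ⅓) = -132 + 88*(4/3) = -132 + 352/3 = -44/3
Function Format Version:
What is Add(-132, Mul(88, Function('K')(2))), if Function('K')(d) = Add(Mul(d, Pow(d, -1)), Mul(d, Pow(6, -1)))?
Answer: Rational(-44, 3) ≈ -14.667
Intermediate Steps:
Function('K')(d) = Add(1, Mul(Rational(1, 6), d)) (Function('K')(d) = Add(1, Mul(d, Rational(1, 6))) = Add(1, Mul(Rational(1, 6), d)))
Add(-132, Mul(88, Function('K')(2))) = Add(-132, Mul(88, Add(1, Mul(Rational(1, 6), 2)))) = Add(-132, Mul(88, Add(1, Rational(1, 3)))) = Add(-132, Mul(88, Rational(4, 3))) = Add(-132, Rational(352, 3)) = Rational(-44, 3)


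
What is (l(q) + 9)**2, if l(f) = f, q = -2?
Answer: 49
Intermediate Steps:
(l(q) + 9)**2 = (-2 + 9)**2 = 7**2 = 49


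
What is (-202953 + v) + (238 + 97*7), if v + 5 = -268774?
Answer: -470815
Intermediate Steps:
v = -268779 (v = -5 - 268774 = -268779)
(-202953 + v) + (238 + 97*7) = (-202953 - 268779) + (238 + 97*7) = -471732 + (238 + 679) = -471732 + 917 = -470815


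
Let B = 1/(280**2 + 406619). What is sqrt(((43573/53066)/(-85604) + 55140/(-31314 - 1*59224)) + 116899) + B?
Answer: 1/485019 + sqrt(7312812889732103434887003171822)/7909298458516 ≈ 341.90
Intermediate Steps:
B = 1/485019 (B = 1/(78400 + 406619) = 1/485019 ≈ 2.0618e-6)
sqrt(((43573/53066)/(-85604) + 55140/(-31314 - 1*59224)) + 116899) + B = sqrt(((43573/53066)/(-85604) + 55140/(-31314 - 1*59224)) + 116899) + 1/485019 = sqrt(((43573*(1/53066))*(-1/85604) + 55140/(-31314 - 59224)) + 116899) + 1/485019 = sqrt(((43573/53066)*(-1/85604) + 55140/(-90538)) + 116899) + 1/485019 = sqrt((-43573/4542661864 + 55140*(-1/90538)) + 116899) + 1/485019 = sqrt((-43573/4542661864 - 27570/45269) + 116899) + 1/485019 = sqrt(-125243160096617/205641759921416 + 116899) + 1/485019 = sqrt(24039190849893512367/205641759921416) + 1/485019 = sqrt(7312812889732103434887003171822)/7909298458516 + 1/485019 = 1/485019 + sqrt(7312812889732103434887003171822)/7909298458516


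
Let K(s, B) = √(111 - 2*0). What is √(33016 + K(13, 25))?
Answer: √(33016 + √111) ≈ 181.73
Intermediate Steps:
K(s, B) = √111 (K(s, B) = √(111 + 0) = √111)
√(33016 + K(13, 25)) = √(33016 + √111)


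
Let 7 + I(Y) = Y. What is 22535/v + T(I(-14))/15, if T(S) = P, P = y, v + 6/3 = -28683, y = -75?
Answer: -33192/5737 ≈ -5.7856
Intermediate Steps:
I(Y) = -7 + Y
v = -28685 (v = -2 - 28683 = -28685)
P = -75
T(S) = -75
22535/v + T(I(-14))/15 = 22535/(-28685) - 75/15 = 22535*(-1/28685) - 75*1/15 = -4507/5737 - 5 = -33192/5737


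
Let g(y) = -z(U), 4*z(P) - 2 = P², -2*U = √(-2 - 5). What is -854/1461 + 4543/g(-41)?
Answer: -106198022/1461 ≈ -72689.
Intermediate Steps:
U = -I*√7/2 (U = -√(-2 - 5)/2 = -I*√7/2 ≈ -1.3229*I)
z(P) = ½ + P²/4
g(y) = -1/16 (g(y) = -(½ + (-I*√7/2)²/4) = -(½ + (¼)*(-7/4)) = -(½ - 7/16) = -1*1/16 = -1/16)
-854/1461 + 4543/g(-41) = -854/1461 + 4543/(-1/16) = -854*1/1461 + 4543*(-16) = -854/1461 - 72688 = -106198022/1461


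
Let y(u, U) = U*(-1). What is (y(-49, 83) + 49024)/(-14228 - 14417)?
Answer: -48941/28645 ≈ -1.7085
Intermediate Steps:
y(u, U) = -U
(y(-49, 83) + 49024)/(-14228 - 14417) = (-1*83 + 49024)/(-14228 - 14417) = (-83 + 49024)/(-28645) = 48941*(-1/28645) = -48941/28645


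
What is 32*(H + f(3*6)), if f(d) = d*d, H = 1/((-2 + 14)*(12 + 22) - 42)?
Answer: 1897360/183 ≈ 10368.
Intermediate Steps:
H = 1/366 (H = 1/(12*34 - 42) = 1/(408 - 42) = 1/366 ≈ 0.0027322)
f(d) = d²
32*(H + f(3*6)) = 32*(1/366 + (3*6)²) = 32*(1/366 + 18²) = 32*(1/366 + 324) = 32*(118585/366) = 1897360/183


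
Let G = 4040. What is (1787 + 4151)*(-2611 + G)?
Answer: 8485402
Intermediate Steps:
(1787 + 4151)*(-2611 + G) = (1787 + 4151)*(-2611 + 4040) = 5938*1429 = 8485402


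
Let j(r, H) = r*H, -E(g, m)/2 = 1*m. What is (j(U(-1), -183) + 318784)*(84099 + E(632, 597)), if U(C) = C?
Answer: 26443959135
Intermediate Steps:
E(g, m) = -2*m
j(r, H) = H*r
(j(U(-1), -183) + 318784)*(84099 + E(632, 597)) = (-183*(-1) + 318784)*(84099 - 2*597) = (183 + 318784)*(84099 - 1194) = 318967*82905 = 26443959135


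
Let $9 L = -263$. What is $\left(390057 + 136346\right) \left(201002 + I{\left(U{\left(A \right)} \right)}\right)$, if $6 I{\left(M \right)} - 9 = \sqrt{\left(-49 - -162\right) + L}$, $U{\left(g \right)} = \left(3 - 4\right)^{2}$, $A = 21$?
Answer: $\frac{211617690821}{2} + \frac{526403 \sqrt{754}}{18} \approx 1.0581 \cdot 10^{11}$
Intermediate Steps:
$L = - \frac{263}{9}$ ($L = \frac{1}{9} \left(-263\right) = - \frac{263}{9} \approx -29.222$)
$U{\left(g \right)} = 1$ ($U{\left(g \right)} = \left(-1\right)^{2} = 1$)
$I{\left(M \right)} = \frac{3}{2} + \frac{\sqrt{754}}{18}$ ($I{\left(M \right)} = \frac{3}{2} + \frac{\sqrt{\left(-49 - -162\right) - \frac{263}{9}}}{6} = \frac{3}{2} + \frac{\sqrt{\left(-49 + 162\right) - \frac{263}{9}}}{6} = \frac{3}{2} + \frac{\sqrt{113 - \frac{263}{9}}}{6} = \frac{3}{2} + \frac{\sqrt{\frac{754}{9}}}{6} = \frac{3}{2} + \frac{\frac{1}{3} \sqrt{754}}{6} = \frac{3}{2} + \frac{\sqrt{754}}{18}$)
$\left(390057 + 136346\right) \left(201002 + I{\left(U{\left(A \right)} \right)}\right) = \left(390057 + 136346\right) \left(201002 + \left(\frac{3}{2} + \frac{\sqrt{754}}{18}\right)\right) = 526403 \left(\frac{402007}{2} + \frac{\sqrt{754}}{18}\right) = \frac{211617690821}{2} + \frac{526403 \sqrt{754}}{18}$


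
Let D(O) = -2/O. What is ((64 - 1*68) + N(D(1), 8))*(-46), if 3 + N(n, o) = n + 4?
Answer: 230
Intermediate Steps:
N(n, o) = 1 + n (N(n, o) = -3 + (n + 4) = -3 + (4 + n) = 1 + n)
((64 - 1*68) + N(D(1), 8))*(-46) = ((64 - 1*68) + (1 - 2/1))*(-46) = ((64 - 68) + (1 - 2*1))*(-46) = (-4 + (1 - 2))*(-46) = (-4 - 1)*(-46) = -5*(-46) = 230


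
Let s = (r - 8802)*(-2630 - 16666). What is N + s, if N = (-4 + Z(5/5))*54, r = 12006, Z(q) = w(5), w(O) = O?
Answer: -61824330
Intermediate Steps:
Z(q) = 5
N = 54 (N = (-4 + 5)*54 = 1*54 = 54)
s = -61824384 (s = (12006 - 8802)*(-2630 - 16666) = 3204*(-19296) = -61824384)
N + s = 54 - 61824384 = -61824330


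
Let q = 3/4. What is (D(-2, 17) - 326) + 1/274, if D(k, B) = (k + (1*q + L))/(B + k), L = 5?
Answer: -178509/548 ≈ -325.75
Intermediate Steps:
q = ¾ (q = 3*(¼) = ¾ ≈ 0.75000)
D(k, B) = (23/4 + k)/(B + k) (D(k, B) = (k + (1*(¾) + 5))/(B + k) = (k + (¾ + 5))/(B + k) = (k + 23/4)/(B + k) = (23/4 + k)/(B + k))
(D(-2, 17) - 326) + 1/274 = ((23/4 - 2)/(17 - 2) - 326) + 1/274 = ((15/4)/15 - 326) + 1/274 = ((1/15)*(15/4) - 326) + 1/274 = (¼ - 326) + 1/274 = -1303/4 + 1/274 = -178509/548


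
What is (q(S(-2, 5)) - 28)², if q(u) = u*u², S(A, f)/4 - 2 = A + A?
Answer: 291600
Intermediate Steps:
S(A, f) = 8 + 8*A (S(A, f) = 8 + 4*(A + A) = 8 + 4*(2*A) = 8 + 8*A)
q(u) = u³
(q(S(-2, 5)) - 28)² = ((8 + 8*(-2))³ - 28)² = ((8 - 16)³ - 28)² = ((-8)³ - 28)² = (-512 - 28)² = (-540)² = 291600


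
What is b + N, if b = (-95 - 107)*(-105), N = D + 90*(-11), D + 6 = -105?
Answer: 20109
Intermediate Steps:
D = -111 (D = -6 - 105 = -111)
N = -1101 (N = -111 + 90*(-11) = -111 - 990 = -1101)
b = 21210 (b = -202*(-105) = 21210)
b + N = 21210 - 1101 = 20109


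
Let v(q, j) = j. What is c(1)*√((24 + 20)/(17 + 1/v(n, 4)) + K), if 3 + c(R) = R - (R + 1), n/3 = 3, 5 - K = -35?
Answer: -8*√50646/69 ≈ -26.092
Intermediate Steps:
K = 40 (K = 5 - 1*(-35) = 5 + 35 = 40)
n = 9 (n = 3*3 = 9)
c(R) = -4 (c(R) = -3 + (R - (R + 1)) = -3 + (R - (1 + R)) = -3 + (R + (-1 - R)) = -3 - 1 = -4)
c(1)*√((24 + 20)/(17 + 1/v(n, 4)) + K) = -4*√((24 + 20)/(17 + 1/4) + 40) = -4*√(44/(17 + ¼) + 40) = -4*√(44/(69/4) + 40) = -4*√(44*(4/69) + 40) = -4*√(176/69 + 40) = -8*√50646/69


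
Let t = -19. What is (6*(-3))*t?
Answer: 342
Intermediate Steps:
(6*(-3))*t = (6*(-3))*(-19) = -18*(-19) = 342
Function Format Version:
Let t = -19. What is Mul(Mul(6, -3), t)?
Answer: 342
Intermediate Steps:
Mul(Mul(6, -3), t) = Mul(Mul(6, -3), -19) = Mul(-18, -19) = 342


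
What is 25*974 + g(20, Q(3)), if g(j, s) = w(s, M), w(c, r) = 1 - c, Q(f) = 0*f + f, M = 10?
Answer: 24348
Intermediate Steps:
Q(f) = f (Q(f) = 0 + f = f)
g(j, s) = 1 - s
25*974 + g(20, Q(3)) = 25*974 + (1 - 1*3) = 24350 + (1 - 3) = 24350 - 2 = 24348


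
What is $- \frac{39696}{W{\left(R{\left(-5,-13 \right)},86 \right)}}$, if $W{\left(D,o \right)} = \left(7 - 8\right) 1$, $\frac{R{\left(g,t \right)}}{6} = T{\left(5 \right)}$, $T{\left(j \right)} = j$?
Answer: $39696$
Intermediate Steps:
$R{\left(g,t \right)} = 30$ ($R{\left(g,t \right)} = 6 \cdot 5 = 30$)
$W{\left(D,o \right)} = -1$ ($W{\left(D,o \right)} = \left(-1\right) 1 = -1$)
$- \frac{39696}{W{\left(R{\left(-5,-13 \right)},86 \right)}} = - \frac{39696}{-1} = \left(-39696\right) \left(-1\right) = 39696$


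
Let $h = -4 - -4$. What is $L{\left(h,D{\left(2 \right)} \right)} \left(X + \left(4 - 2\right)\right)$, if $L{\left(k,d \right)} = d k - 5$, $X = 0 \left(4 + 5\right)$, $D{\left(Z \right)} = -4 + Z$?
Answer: $-10$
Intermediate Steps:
$X = 0$ ($X = 0 \cdot 9 = 0$)
$h = 0$ ($h = -4 + 4 = 0$)
$L{\left(k,d \right)} = -5 + d k$
$L{\left(h,D{\left(2 \right)} \right)} \left(X + \left(4 - 2\right)\right) = \left(-5 + \left(-4 + 2\right) 0\right) \left(0 + \left(4 - 2\right)\right) = \left(-5 - 0\right) \left(0 + 2\right) = \left(-5 + 0\right) 2 = \left(-5\right) 2 = -10$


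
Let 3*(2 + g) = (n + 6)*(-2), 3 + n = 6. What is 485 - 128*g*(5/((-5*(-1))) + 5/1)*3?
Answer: 18917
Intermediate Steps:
n = 3 (n = -3 + 6 = 3)
g = -8 (g = -2 + ((3 + 6)*(-2))/3 = -2 + (9*(-2))/3 = -2 + (1/3)*(-18) = -2 - 6 = -8)
485 - 128*g*(5/((-5*(-1))) + 5/1)*3 = 485 - 128*(-8*(5/((-5*(-1))) + 5/1))*3 = 485 - 128*(-8*(5/5 + 5*1))*3 = 485 - 128*(-8*(5*(1/5) + 5))*3 = 485 - 128*(-8*(1 + 5))*3 = 485 - 128*(-8*6)*3 = 485 - (-6144)*3 = 485 - 128*(-144) = 485 + 18432 = 18917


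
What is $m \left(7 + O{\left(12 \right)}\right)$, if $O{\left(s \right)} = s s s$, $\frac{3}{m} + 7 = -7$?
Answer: $- \frac{5205}{14} \approx -371.79$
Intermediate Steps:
$m = - \frac{3}{14}$ ($m = \frac{3}{-7 - 7} = \frac{3}{-14} = 3 \left(- \frac{1}{14}\right) = - \frac{3}{14} \approx -0.21429$)
$O{\left(s \right)} = s^{3}$ ($O{\left(s \right)} = s^{2} s = s^{3}$)
$m \left(7 + O{\left(12 \right)}\right) = - \frac{3 \left(7 + 12^{3}\right)}{14} = - \frac{3 \left(7 + 1728\right)}{14} = \left(- \frac{3}{14}\right) 1735 = - \frac{5205}{14}$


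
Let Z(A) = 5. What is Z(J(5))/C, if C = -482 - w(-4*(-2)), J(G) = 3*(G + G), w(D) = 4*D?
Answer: -5/514 ≈ -0.0097276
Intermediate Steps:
J(G) = 6*G (J(G) = 3*(2*G) = 6*G)
C = -514 (C = -482 - 4*(-4*(-2)) = -482 - 4*8 = -482 - 1*32 = -482 - 32 = -514)
Z(J(5))/C = 5/(-514) = 5*(-1/514) = -5/514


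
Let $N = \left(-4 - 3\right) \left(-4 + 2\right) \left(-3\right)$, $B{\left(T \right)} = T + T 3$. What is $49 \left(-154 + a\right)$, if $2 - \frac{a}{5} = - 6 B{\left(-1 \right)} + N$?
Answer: $-2646$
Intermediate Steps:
$B{\left(T \right)} = 4 T$ ($B{\left(T \right)} = T + 3 T = 4 T$)
$N = -42$ ($N = - 7 \left(\left(-2\right) \left(-3\right)\right) = \left(-7\right) 6 = -42$)
$a = 100$ ($a = 10 - 5 \left(- 6 \cdot 4 \left(-1\right) - 42\right) = 10 - 5 \left(\left(-6\right) \left(-4\right) - 42\right) = 10 - 5 \left(24 - 42\right) = 10 - -90 = 10 + 90 = 100$)
$49 \left(-154 + a\right) = 49 \left(-154 + 100\right) = 49 \left(-54\right) = -2646$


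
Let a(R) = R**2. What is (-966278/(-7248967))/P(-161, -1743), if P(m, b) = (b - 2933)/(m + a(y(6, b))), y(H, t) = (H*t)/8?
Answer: -1886993576605/38738479648 ≈ -48.711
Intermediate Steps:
y(H, t) = H*t/8 (y(H, t) = (H*t)*(1/8) = H*t/8)
P(m, b) = (-2933 + b)/(m + 9*b**2/16) (P(m, b) = (b - 2933)/(m + ((1/8)*6*b)**2) = (-2933 + b)/(m + (3*b/4)**2) = (-2933 + b)/(m + 9*b**2/16))
(-966278/(-7248967))/P(-161, -1743) = (-966278/(-7248967))/((16*(-2933 - 1743)/(9*(-1743)**2 + 16*(-161)))) = (-966278*(-1/7248967))/((16*(-4676)/(9*3038049 - 2576))) = 966278/(7248967*((16*(-4676)/(27342441 - 2576)))) = 966278/(7248967*((16*(-4676)/27339865))) = 966278/(7248967*((16*(1/27339865)*(-4676)))) = 966278/(7248967*(-10688/3905695)) = (966278/7248967)*(-3905695/10688) = -1886993576605/38738479648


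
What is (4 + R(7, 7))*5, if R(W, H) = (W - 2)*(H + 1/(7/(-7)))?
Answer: 170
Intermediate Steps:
R(W, H) = (-1 + H)*(-2 + W) (R(W, H) = (-2 + W)*(H + 1/(7*(-⅐))) = (-2 + W)*(H + 1/(-1)) = (-2 + W)*(H - 1) = (-2 + W)*(-1 + H) = (-1 + H)*(-2 + W))
(4 + R(7, 7))*5 = (4 + (2 - 1*7 - 2*7 + 7*7))*5 = (4 + (2 - 7 - 14 + 49))*5 = (4 + 30)*5 = 34*5 = 170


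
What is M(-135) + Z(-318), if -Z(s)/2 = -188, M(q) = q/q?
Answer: 377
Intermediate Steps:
M(q) = 1
Z(s) = 376 (Z(s) = -2*(-188) = 376)
M(-135) + Z(-318) = 1 + 376 = 377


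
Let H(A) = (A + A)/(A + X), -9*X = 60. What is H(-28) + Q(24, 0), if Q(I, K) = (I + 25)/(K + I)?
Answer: 1141/312 ≈ 3.6571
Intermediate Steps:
X = -20/3 (X = -⅑*60 = -20/3 ≈ -6.6667)
Q(I, K) = (25 + I)/(I + K)
H(A) = 2*A/(-20/3 + A) (H(A) = (A + A)/(A - 20/3) = (2*A)/(-20/3 + A) = 2*A/(-20/3 + A))
H(-28) + Q(24, 0) = 6*(-28)/(-20 + 3*(-28)) + (25 + 24)/(24 + 0) = 6*(-28)/(-20 - 84) + 49/24 = 6*(-28)/(-104) + (1/24)*49 = 6*(-28)*(-1/104) + 49/24 = 21/13 + 49/24 = 1141/312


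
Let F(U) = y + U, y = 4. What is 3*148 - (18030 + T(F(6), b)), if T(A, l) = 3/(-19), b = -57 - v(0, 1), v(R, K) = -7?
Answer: -334131/19 ≈ -17586.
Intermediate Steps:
F(U) = 4 + U
b = -50 (b = -57 - 1*(-7) = -57 + 7 = -50)
T(A, l) = -3/19 (T(A, l) = 3*(-1/19) = -3/19)
3*148 - (18030 + T(F(6), b)) = 3*148 - (18030 - 3/19) = 444 - 1*342567/19 = 444 - 342567/19 = -334131/19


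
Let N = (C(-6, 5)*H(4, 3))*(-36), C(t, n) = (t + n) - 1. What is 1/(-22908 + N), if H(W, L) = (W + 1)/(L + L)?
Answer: -1/22848 ≈ -4.3768e-5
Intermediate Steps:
H(W, L) = (1 + W)/(2*L) (H(W, L) = (1 + W)/((2*L)) = (1 + W)*(1/(2*L)) = (1 + W)/(2*L))
C(t, n) = -1 + n + t (C(t, n) = (n + t) - 1 = -1 + n + t)
N = 60 (N = ((-1 + 5 - 6)*((½)*(1 + 4)/3))*(-36) = -5/3*(-36) = 60)
1/(-22908 + N) = 1/(-22908 + 60) = 1/(-22848) = -1/22848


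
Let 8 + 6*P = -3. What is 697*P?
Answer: -7667/6 ≈ -1277.8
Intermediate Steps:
P = -11/6 (P = -4/3 + (1/6)*(-3) = -4/3 - 1/2 = -11/6 ≈ -1.8333)
697*P = 697*(-11/6) = -7667/6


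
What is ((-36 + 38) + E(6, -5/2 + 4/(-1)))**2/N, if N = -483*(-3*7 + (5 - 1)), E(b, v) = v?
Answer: 27/10948 ≈ 0.0024662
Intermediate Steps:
N = 8211 (N = -483*(-21 + 4) = -483*(-17) = 8211)
((-36 + 38) + E(6, -5/2 + 4/(-1)))**2/N = ((-36 + 38) + (-5/2 + 4/(-1)))**2/8211 = (2 + (-5*1/2 + 4*(-1)))**2*(1/8211) = (2 + (-5/2 - 4))**2*(1/8211) = (2 - 13/2)**2*(1/8211) = (-9/2)**2*(1/8211) = (81/4)*(1/8211) = 27/10948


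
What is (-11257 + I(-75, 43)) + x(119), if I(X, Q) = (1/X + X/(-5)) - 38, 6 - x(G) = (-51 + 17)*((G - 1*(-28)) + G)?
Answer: -167251/75 ≈ -2230.0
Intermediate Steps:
x(G) = 958 + 68*G (x(G) = 6 - (-51 + 17)*((G - 1*(-28)) + G) = 6 - (-34)*((G + 28) + G) = 6 - (-34)*((28 + G) + G) = 6 - (-34)*(28 + 2*G) = 6 - (-952 - 68*G) = 6 + (952 + 68*G) = 958 + 68*G)
I(X, Q) = -38 + 1/X - X/5 (I(X, Q) = (1/X + X*(-⅕)) - 38 = (1/X - X/5) - 38 = -38 + 1/X - X/5)
(-11257 + I(-75, 43)) + x(119) = (-11257 + (-38 + 1/(-75) - ⅕*(-75))) + (958 + 68*119) = (-11257 + (-38 - 1/75 + 15)) + (958 + 8092) = (-11257 - 1726/75) + 9050 = -846001/75 + 9050 = -167251/75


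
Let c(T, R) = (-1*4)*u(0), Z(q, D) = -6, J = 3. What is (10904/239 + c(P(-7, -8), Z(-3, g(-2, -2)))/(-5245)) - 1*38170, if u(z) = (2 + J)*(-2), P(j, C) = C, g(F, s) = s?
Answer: -9558202486/250711 ≈ -38124.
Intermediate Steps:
u(z) = -10 (u(z) = (2 + 3)*(-2) = 5*(-2) = -10)
c(T, R) = 40 (c(T, R) = -1*4*(-10) = -4*(-10) = 40)
(10904/239 + c(P(-7, -8), Z(-3, g(-2, -2)))/(-5245)) - 1*38170 = (10904/239 + 40/(-5245)) - 1*38170 = (10904*(1/239) + 40*(-1/5245)) - 38170 = (10904/239 - 8/1049) - 38170 = 11436384/250711 - 38170 = -9558202486/250711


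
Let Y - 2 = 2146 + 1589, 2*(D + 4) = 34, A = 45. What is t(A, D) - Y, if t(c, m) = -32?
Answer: -3769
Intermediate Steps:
D = 13 (D = -4 + (1/2)*34 = -4 + 17 = 13)
Y = 3737 (Y = 2 + (2146 + 1589) = 2 + 3735 = 3737)
t(A, D) - Y = -32 - 1*3737 = -32 - 3737 = -3769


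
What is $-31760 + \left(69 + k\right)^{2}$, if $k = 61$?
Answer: $-14860$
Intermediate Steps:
$-31760 + \left(69 + k\right)^{2} = -31760 + \left(69 + 61\right)^{2} = -31760 + 130^{2} = -31760 + 16900 = -14860$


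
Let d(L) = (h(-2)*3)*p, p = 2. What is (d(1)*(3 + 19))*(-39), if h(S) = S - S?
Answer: 0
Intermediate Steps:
h(S) = 0
d(L) = 0 (d(L) = (0*3)*2 = 0*2 = 0)
(d(1)*(3 + 19))*(-39) = (0*(3 + 19))*(-39) = (0*22)*(-39) = 0*(-39) = 0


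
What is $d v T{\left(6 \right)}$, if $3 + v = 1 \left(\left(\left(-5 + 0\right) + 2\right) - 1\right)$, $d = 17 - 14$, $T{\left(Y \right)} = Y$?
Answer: $-126$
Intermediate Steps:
$d = 3$ ($d = 17 - 14 = 3$)
$v = -7$ ($v = -3 + 1 \left(\left(\left(-5 + 0\right) + 2\right) - 1\right) = -3 + 1 \left(\left(-5 + 2\right) - 1\right) = -3 + 1 \left(-3 - 1\right) = -3 + 1 \left(-4\right) = -3 - 4 = -7$)
$d v T{\left(6 \right)} = 3 \left(-7\right) 6 = \left(-21\right) 6 = -126$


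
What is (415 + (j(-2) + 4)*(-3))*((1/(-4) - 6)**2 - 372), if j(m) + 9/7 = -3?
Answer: -2215271/16 ≈ -1.3845e+5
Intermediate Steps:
j(m) = -30/7 (j(m) = -9/7 - 3 = -30/7)
(415 + (j(-2) + 4)*(-3))*((1/(-4) - 6)**2 - 372) = (415 + (-30/7 + 4)*(-3))*((1/(-4) - 6)**2 - 372) = (415 - 2/7*(-3))*((-1/4 - 6)**2 - 372) = (415 + 6/7)*((-25/4)**2 - 372) = 2911*(625/16 - 372)/7 = (2911/7)*(-5327/16) = -2215271/16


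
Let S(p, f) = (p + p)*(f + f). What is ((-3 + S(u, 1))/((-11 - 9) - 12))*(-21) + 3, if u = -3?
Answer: -219/32 ≈ -6.8438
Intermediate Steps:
S(p, f) = 4*f*p (S(p, f) = (2*p)*(2*f) = 4*f*p)
((-3 + S(u, 1))/((-11 - 9) - 12))*(-21) + 3 = ((-3 + 4*1*(-3))/((-11 - 9) - 12))*(-21) + 3 = ((-3 - 12)/(-20 - 12))*(-21) + 3 = -15/(-32)*(-21) + 3 = -15*(-1/32)*(-21) + 3 = (15/32)*(-21) + 3 = -315/32 + 3 = -219/32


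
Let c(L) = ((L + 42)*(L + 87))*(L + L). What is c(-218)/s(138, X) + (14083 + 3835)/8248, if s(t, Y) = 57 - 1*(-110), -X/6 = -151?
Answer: -41454667431/688708 ≈ -60192.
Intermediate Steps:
X = 906 (X = -6*(-151) = 906)
c(L) = 2*L*(42 + L)*(87 + L) (c(L) = ((42 + L)*(87 + L))*(2*L) = 2*L*(42 + L)*(87 + L))
s(t, Y) = 167 (s(t, Y) = 57 + 110 = 167)
c(-218)/s(138, X) + (14083 + 3835)/8248 = (2*(-218)*(3654 + (-218)² + 129*(-218)))/167 + (14083 + 3835)/8248 = (2*(-218)*(3654 + 47524 - 28122))*(1/167) + 17918*(1/8248) = (2*(-218)*23056)*(1/167) + 8959/4124 = -10052416*1/167 + 8959/4124 = -10052416/167 + 8959/4124 = -41454667431/688708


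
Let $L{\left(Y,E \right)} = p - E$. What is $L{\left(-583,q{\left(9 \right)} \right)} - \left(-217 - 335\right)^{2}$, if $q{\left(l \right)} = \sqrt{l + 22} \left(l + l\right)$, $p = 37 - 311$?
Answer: $-304978 - 18 \sqrt{31} \approx -3.0508 \cdot 10^{5}$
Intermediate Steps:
$p = -274$ ($p = 37 - 311 = -274$)
$q{\left(l \right)} = 2 l \sqrt{22 + l}$ ($q{\left(l \right)} = \sqrt{22 + l} 2 l = 2 l \sqrt{22 + l}$)
$L{\left(Y,E \right)} = -274 - E$
$L{\left(-583,q{\left(9 \right)} \right)} - \left(-217 - 335\right)^{2} = \left(-274 - 2 \cdot 9 \sqrt{22 + 9}\right) - \left(-217 - 335\right)^{2} = \left(-274 - 2 \cdot 9 \sqrt{31}\right) - \left(-552\right)^{2} = \left(-274 - 18 \sqrt{31}\right) - 304704 = -304978 - 18 \sqrt{31}$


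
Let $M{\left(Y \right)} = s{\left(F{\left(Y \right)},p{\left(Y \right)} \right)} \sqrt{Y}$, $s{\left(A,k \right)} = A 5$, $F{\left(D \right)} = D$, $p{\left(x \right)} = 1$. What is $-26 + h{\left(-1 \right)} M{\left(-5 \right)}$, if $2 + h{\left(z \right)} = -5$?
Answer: $-26 + 175 i \sqrt{5} \approx -26.0 + 391.31 i$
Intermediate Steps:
$s{\left(A,k \right)} = 5 A$
$h{\left(z \right)} = -7$ ($h{\left(z \right)} = -2 - 5 = -7$)
$M{\left(Y \right)} = 5 Y^{\frac{3}{2}}$ ($M{\left(Y \right)} = 5 Y \sqrt{Y} = 5 Y^{\frac{3}{2}}$)
$-26 + h{\left(-1 \right)} M{\left(-5 \right)} = -26 - 7 \cdot 5 \left(-5\right)^{\frac{3}{2}} = -26 - 7 \cdot 5 \left(- 5 i \sqrt{5}\right) = -26 - 7 \left(- 25 i \sqrt{5}\right) = -26 + 175 i \sqrt{5}$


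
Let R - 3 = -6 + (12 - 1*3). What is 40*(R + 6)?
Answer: 480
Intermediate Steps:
R = 6 (R = 3 + (-6 + (12 - 1*3)) = 3 + (-6 + (12 - 3)) = 3 + (-6 + 9) = 3 + 3 = 6)
40*(R + 6) = 40*(6 + 6) = 40*12 = 480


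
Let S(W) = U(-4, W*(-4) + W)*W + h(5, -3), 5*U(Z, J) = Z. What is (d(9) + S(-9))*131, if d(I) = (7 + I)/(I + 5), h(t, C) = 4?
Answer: 56592/35 ≈ 1616.9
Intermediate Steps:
d(I) = (7 + I)/(5 + I)
U(Z, J) = Z/5
S(W) = 4 - 4*W/5 (S(W) = ((1/5)*(-4))*W + 4 = -4*W/5 + 4 = 4 - 4*W/5)
(d(9) + S(-9))*131 = ((7 + 9)/(5 + 9) + (4 - 4/5*(-9)))*131 = (16/14 + (4 + 36/5))*131 = ((1/14)*16 + 56/5)*131 = (8/7 + 56/5)*131 = (432/35)*131 = 56592/35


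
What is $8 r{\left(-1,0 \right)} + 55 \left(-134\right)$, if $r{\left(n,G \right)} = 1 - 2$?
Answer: $-7378$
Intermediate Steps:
$r{\left(n,G \right)} = -1$
$8 r{\left(-1,0 \right)} + 55 \left(-134\right) = 8 \left(-1\right) + 55 \left(-134\right) = -8 - 7370 = -7378$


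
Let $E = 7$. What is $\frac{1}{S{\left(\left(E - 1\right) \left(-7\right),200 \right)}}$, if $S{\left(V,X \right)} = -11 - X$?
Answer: $- \frac{1}{211} \approx -0.0047393$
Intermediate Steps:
$\frac{1}{S{\left(\left(E - 1\right) \left(-7\right),200 \right)}} = \frac{1}{-11 - 200} = \frac{1}{-211} = - \frac{1}{211}$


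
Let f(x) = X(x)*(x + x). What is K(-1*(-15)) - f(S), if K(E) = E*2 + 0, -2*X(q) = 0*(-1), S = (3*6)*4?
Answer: 30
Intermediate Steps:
S = 72 (S = 18*4 = 72)
X(q) = 0 (X(q) = -0*(-1) = -1/2*0 = 0)
K(E) = 2*E (K(E) = 2*E + 0 = 2*E)
f(x) = 0 (f(x) = 0*(x + x) = 0*(2*x) = 0)
K(-1*(-15)) - f(S) = 2*(-1*(-15)) - 1*0 = 2*15 + 0 = 30 + 0 = 30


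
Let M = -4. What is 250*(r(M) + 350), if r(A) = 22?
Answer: 93000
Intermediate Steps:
250*(r(M) + 350) = 250*(22 + 350) = 250*372 = 93000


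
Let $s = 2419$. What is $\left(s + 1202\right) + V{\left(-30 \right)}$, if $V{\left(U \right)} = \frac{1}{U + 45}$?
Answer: $\frac{54316}{15} \approx 3621.1$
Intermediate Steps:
$V{\left(U \right)} = \frac{1}{45 + U}$
$\left(s + 1202\right) + V{\left(-30 \right)} = \left(2419 + 1202\right) + \frac{1}{45 - 30} = 3621 + \frac{1}{15} = \frac{54316}{15}$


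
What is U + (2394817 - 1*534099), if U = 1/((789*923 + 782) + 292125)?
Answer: 1900079628573/1021154 ≈ 1.8607e+6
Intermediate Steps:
U = 1/1021154 (U = 1/((728247 + 782) + 292125) = 1/(729029 + 292125) = 1/1021154 ≈ 9.7928e-7)
U + (2394817 - 1*534099) = 1/1021154 + (2394817 - 1*534099) = 1/1021154 + (2394817 - 534099) = 1/1021154 + 1860718 = 1900079628573/1021154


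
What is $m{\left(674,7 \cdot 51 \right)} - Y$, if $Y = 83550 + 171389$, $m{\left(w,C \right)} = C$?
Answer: $-254582$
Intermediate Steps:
$Y = 254939$
$m{\left(674,7 \cdot 51 \right)} - Y = 7 \cdot 51 - 254939 = 357 - 254939 = -254582$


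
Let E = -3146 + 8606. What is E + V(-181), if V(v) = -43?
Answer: 5417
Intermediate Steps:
E = 5460
E + V(-181) = 5460 - 43 = 5417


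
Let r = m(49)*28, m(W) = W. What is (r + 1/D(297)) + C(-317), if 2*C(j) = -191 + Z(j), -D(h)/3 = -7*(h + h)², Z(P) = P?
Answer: 8283883609/7409556 ≈ 1118.0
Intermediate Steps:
D(h) = 84*h² (D(h) = -(-21)*(h + h)² = -(-21)*(2*h)² = -(-21)*4*h² = -(-84)*h² = 84*h²)
r = 1372 (r = 49*28 = 1372)
C(j) = -191/2 + j/2 (C(j) = (-191 + j)/2 = -191/2 + j/2)
(r + 1/D(297)) + C(-317) = (1372 + 1/(84*297²)) + (-191/2 + (½)*(-317)) = (1372 + 1/(84*88209)) + (-191/2 - 317/2) = (1372 + 1/7409556) - 254 = 10165910833/7409556 - 254 = 8283883609/7409556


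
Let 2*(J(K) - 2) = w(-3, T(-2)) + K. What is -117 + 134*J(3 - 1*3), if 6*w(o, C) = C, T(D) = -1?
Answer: 839/6 ≈ 139.83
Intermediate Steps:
w(o, C) = C/6
J(K) = 23/12 + K/2 (J(K) = 2 + ((⅙)*(-1) + K)/2 = 2 + (-⅙ + K)/2 = 2 + (-1/12 + K/2) = 23/12 + K/2)
-117 + 134*J(3 - 1*3) = -117 + 134*(23/12 + (3 - 1*3)/2) = -117 + 134*(23/12 + (3 - 3)/2) = -117 + 134*(23/12 + (½)*0) = -117 + 134*(23/12 + 0) = -117 + 134*(23/12) = -117 + 1541/6 = 839/6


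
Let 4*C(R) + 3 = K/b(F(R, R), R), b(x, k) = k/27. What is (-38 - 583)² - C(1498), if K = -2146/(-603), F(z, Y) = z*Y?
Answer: 38705318271/100366 ≈ 3.8564e+5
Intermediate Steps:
F(z, Y) = Y*z
b(x, k) = k/27 (b(x, k) = k*(1/27) = k/27)
K = 2146/603 (K = -2146*(-1/603) = 2146/603 ≈ 3.5589)
C(R) = -¾ + 3219/(134*R) (C(R) = -¾ + (2146/(603*((R/27))))/4 = -¾ + (2146*(27/R)/603)/4 = -¾ + (6438/(67*R))/4 = -¾ + 3219/(134*R))
(-38 - 583)² - C(1498) = (-38 - 583)² - 3*(2146 - 67*1498)/(268*1498) = (-621)² - 3*(2146 - 100366)/(268*1498) = 385641 - 3*(-98220)/(268*1498) = 385641 - 1*(-73665/100366) = 385641 + 73665/100366 = 38705318271/100366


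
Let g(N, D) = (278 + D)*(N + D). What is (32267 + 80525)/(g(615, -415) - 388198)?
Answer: -56396/207799 ≈ -0.27140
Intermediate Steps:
g(N, D) = (278 + D)*(D + N)
(32267 + 80525)/(g(615, -415) - 388198) = (32267 + 80525)/(((-415)² + 278*(-415) + 278*615 - 415*615) - 388198) = 112792/((172225 - 115370 + 170970 - 255225) - 388198) = 112792/(-27400 - 388198) = 112792/(-415598) = 112792*(-1/415598) = -56396/207799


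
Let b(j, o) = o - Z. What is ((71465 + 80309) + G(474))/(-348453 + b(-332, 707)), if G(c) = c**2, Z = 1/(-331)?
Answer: -4984198/4604157 ≈ -1.0825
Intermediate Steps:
Z = -1/331 ≈ -0.0030211
b(j, o) = 1/331 + o (b(j, o) = o - 1*(-1/331) = o + 1/331 = 1/331 + o)
((71465 + 80309) + G(474))/(-348453 + b(-332, 707)) = ((71465 + 80309) + 474**2)/(-348453 + (1/331 + 707)) = (151774 + 224676)/(-348453 + 234018/331) = 376450/(-115103925/331) = 376450*(-331/115103925) = -4984198/4604157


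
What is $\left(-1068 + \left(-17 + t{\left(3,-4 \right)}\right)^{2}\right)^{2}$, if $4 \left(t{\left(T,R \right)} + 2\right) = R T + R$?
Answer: $290521$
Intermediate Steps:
$t{\left(T,R \right)} = -2 + \frac{R}{4} + \frac{R T}{4}$ ($t{\left(T,R \right)} = -2 + \frac{R T + R}{4} = -2 + \frac{R + R T}{4} = -2 + \left(\frac{R}{4} + \frac{R T}{4}\right) = -2 + \frac{R}{4} + \frac{R T}{4}$)
$\left(-1068 + \left(-17 + t{\left(3,-4 \right)}\right)^{2}\right)^{2} = \left(-1068 + \left(-17 + \left(-2 + \frac{1}{4} \left(-4\right) + \frac{1}{4} \left(-4\right) 3\right)\right)^{2}\right)^{2} = \left(-1068 + \left(-17 - 6\right)^{2}\right)^{2} = \left(-1068 + \left(-23\right)^{2}\right)^{2} = \left(-1068 + 529\right)^{2} = \left(-539\right)^{2} = 290521$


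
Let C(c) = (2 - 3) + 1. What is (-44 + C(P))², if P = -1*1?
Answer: 1936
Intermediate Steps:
P = -1
C(c) = 0 (C(c) = -1 + 1 = 0)
(-44 + C(P))² = (-44 + 0)² = (-44)² = 1936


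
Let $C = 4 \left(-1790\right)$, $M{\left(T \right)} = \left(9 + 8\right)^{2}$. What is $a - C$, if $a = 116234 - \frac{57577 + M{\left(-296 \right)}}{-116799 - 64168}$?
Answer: $\frac{22330299864}{180967} \approx 1.2339 \cdot 10^{5}$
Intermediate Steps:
$M{\left(T \right)} = 289$ ($M{\left(T \right)} = 17^{2} = 289$)
$C = -7160$
$a = \frac{21034576144}{180967}$ ($a = 116234 - \frac{57577 + 289}{-116799 - 64168} = 116234 - \frac{57866}{-180967} = 116234 - 57866 \left(- \frac{1}{180967}\right) = 116234 - - \frac{57866}{180967} = 116234 + \frac{57866}{180967} = \frac{21034576144}{180967} \approx 1.1623 \cdot 10^{5}$)
$a - C = \frac{21034576144}{180967} - -7160 = \frac{21034576144}{180967} + 7160 = \frac{22330299864}{180967}$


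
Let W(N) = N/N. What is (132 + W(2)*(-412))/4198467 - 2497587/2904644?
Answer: -1498121414207/1742150282964 ≈ -0.85993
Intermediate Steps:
W(N) = 1
(132 + W(2)*(-412))/4198467 - 2497587/2904644 = (132 + 1*(-412))/4198467 - 2497587/2904644 = (132 - 412)*(1/4198467) - 2497587*1/2904644 = -280*1/4198467 - 2497587/2904644 = -40/599781 - 2497587/2904644 = -1498121414207/1742150282964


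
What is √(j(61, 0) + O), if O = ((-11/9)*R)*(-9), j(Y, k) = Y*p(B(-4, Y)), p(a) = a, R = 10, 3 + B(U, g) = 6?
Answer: √293 ≈ 17.117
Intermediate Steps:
B(U, g) = 3 (B(U, g) = -3 + 6 = 3)
j(Y, k) = 3*Y (j(Y, k) = Y*3 = 3*Y)
O = 110 (O = (-11/9*10)*(-9) = (-11*⅑*10)*(-9) = -11/9*10*(-9) = -110/9*(-9) = 110)
√(j(61, 0) + O) = √(3*61 + 110) = √(183 + 110) = √293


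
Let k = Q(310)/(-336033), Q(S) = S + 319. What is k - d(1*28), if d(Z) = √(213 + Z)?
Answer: -629/336033 - √241 ≈ -15.526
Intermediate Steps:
Q(S) = 319 + S
k = -629/336033 (k = (319 + 310)/(-336033) = 629*(-1/336033) = -629/336033 ≈ -0.0018718)
k - d(1*28) = -629/336033 - √(213 + 1*28) = -629/336033 - √(213 + 28) = -629/336033 - √241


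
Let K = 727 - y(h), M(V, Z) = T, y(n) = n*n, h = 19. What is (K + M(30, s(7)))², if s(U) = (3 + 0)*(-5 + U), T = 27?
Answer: 154449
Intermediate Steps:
y(n) = n²
s(U) = -15 + 3*U (s(U) = 3*(-5 + U) = -15 + 3*U)
M(V, Z) = 27
K = 366 (K = 727 - 1*19² = 727 - 1*361 = 727 - 361 = 366)
(K + M(30, s(7)))² = (366 + 27)² = 393² = 154449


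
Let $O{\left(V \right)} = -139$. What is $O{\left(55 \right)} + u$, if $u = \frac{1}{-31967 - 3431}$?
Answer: $- \frac{4920323}{35398} \approx -139.0$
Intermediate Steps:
$u = - \frac{1}{35398}$ ($u = \frac{1}{-35398} = - \frac{1}{35398} \approx -2.825 \cdot 10^{-5}$)
$O{\left(55 \right)} + u = -139 - \frac{1}{35398} = - \frac{4920323}{35398}$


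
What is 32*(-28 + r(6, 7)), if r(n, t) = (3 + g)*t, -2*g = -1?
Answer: -112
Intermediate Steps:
g = ½ (g = -½*(-1) = ½ ≈ 0.50000)
r(n, t) = 7*t/2 (r(n, t) = (3 + ½)*t = 7*t/2)
32*(-28 + r(6, 7)) = 32*(-28 + (7/2)*7) = 32*(-28 + 49/2) = 32*(-7/2) = -112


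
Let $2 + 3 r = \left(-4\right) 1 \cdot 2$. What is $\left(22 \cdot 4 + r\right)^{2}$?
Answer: $\frac{64516}{9} \approx 7168.4$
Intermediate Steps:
$r = - \frac{10}{3}$ ($r = - \frac{2}{3} + \frac{\left(-4\right) 1 \cdot 2}{3} = - \frac{2}{3} + \frac{\left(-4\right) 2}{3} = - \frac{2}{3} + \frac{1}{3} \left(-8\right) = - \frac{2}{3} - \frac{8}{3} = - \frac{10}{3} \approx -3.3333$)
$\left(22 \cdot 4 + r\right)^{2} = \left(22 \cdot 4 - \frac{10}{3}\right)^{2} = \left(88 - \frac{10}{3}\right)^{2} = \left(\frac{254}{3}\right)^{2} = \frac{64516}{9}$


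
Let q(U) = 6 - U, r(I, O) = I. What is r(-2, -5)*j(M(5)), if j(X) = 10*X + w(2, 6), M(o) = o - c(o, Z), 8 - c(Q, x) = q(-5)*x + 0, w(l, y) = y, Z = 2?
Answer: -392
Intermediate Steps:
c(Q, x) = 8 - 11*x (c(Q, x) = 8 - ((6 - 1*(-5))*x + 0) = 8 - ((6 + 5)*x + 0) = 8 - (11*x + 0) = 8 - 11*x)
M(o) = 14 + o (M(o) = o - (8 - 11*2) = o - (8 - 22) = o - 1*(-14) = o + 14 = 14 + o)
j(X) = 6 + 10*X (j(X) = 10*X + 6 = 6 + 10*X)
r(-2, -5)*j(M(5)) = -2*(6 + 10*(14 + 5)) = -2*(6 + 10*19) = -2*(6 + 190) = -2*196 = -392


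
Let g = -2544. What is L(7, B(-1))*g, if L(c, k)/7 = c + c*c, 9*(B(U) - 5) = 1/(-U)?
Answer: -997248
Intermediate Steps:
B(U) = 5 - 1/(9*U) (B(U) = 5 + 1/(9*((-U))) = 5 + (-1/U)/9 = 5 - 1/(9*U))
L(c, k) = 7*c + 7*c² (L(c, k) = 7*(c + c*c) = 7*(c + c²) = 7*c + 7*c²)
L(7, B(-1))*g = (7*7*(1 + 7))*(-2544) = (7*7*8)*(-2544) = 392*(-2544) = -997248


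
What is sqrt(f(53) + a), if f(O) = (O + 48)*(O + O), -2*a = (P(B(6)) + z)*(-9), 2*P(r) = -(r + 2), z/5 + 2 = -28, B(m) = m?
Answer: sqrt(10013) ≈ 100.06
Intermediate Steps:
z = -150 (z = -10 + 5*(-28) = -10 - 140 = -150)
P(r) = -1 - r/2 (P(r) = (-(r + 2))/2 = (-(2 + r))/2 = (-2 - r)/2 = -1 - r/2)
a = -693 (a = -((-1 - 1/2*6) - 150)*(-9)/2 = -((-1 - 3) - 150)*(-9)/2 = -(-4 - 150)*(-9)/2 = -(-77)*(-9) = -1/2*1386 = -693)
f(O) = 2*O*(48 + O) (f(O) = (48 + O)*(2*O) = 2*O*(48 + O))
sqrt(f(53) + a) = sqrt(2*53*(48 + 53) - 693) = sqrt(2*53*101 - 693) = sqrt(10706 - 693) = sqrt(10013)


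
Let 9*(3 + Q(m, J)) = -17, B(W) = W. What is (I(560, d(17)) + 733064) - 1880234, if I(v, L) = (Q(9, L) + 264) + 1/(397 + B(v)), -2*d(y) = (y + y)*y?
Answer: -3292781159/2871 ≈ -1.1469e+6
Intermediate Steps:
d(y) = -y² (d(y) = -(y + y)*y/2 = -2*y*y/2 = -y²)
Q(m, J) = -44/9 (Q(m, J) = -3 + (⅑)*(-17) = -3 - 17/9 = -44/9)
I(v, L) = 2332/9 + 1/(397 + v) (I(v, L) = (-44/9 + 264) + 1/(397 + v) = 2332/9 + 1/(397 + v))
(I(560, d(17)) + 733064) - 1880234 = ((925813 + 2332*560)/(9*(397 + 560)) + 733064) - 1880234 = ((⅑)*(925813 + 1305920)/957 + 733064) - 1880234 = ((⅑)*(1/957)*2231733 + 733064) - 1880234 = (743911/2871 + 733064) - 1880234 = 2105370655/2871 - 1880234 = -3292781159/2871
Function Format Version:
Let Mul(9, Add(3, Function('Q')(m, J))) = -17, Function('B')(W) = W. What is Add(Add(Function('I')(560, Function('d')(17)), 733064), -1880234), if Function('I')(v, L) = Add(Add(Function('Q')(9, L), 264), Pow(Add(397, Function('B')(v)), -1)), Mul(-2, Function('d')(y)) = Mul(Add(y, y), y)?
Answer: Rational(-3292781159, 2871) ≈ -1.1469e+6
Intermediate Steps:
Function('d')(y) = Mul(-1, Pow(y, 2)) (Function('d')(y) = Mul(Rational(-1, 2), Mul(Add(y, y), y)) = Mul(Rational(-1, 2), Mul(Mul(2, y), y)) = Mul(Rational(-1, 2), Mul(2, Pow(y, 2))) = Mul(-1, Pow(y, 2)))
Function('Q')(m, J) = Rational(-44, 9) (Function('Q')(m, J) = Add(-3, Mul(Rational(1, 9), -17)) = Add(-3, Rational(-17, 9)) = Rational(-44, 9))
Function('I')(v, L) = Add(Rational(2332, 9), Pow(Add(397, v), -1)) (Function('I')(v, L) = Add(Add(Rational(-44, 9), 264), Pow(Add(397, v), -1)) = Add(Rational(2332, 9), Pow(Add(397, v), -1)))
Add(Add(Function('I')(560, Function('d')(17)), 733064), -1880234) = Add(Add(Mul(Rational(1, 9), Pow(Add(397, 560), -1), Add(925813, Mul(2332, 560))), 733064), -1880234) = Add(Add(Mul(Rational(1, 9), Pow(957, -1), Add(925813, 1305920)), 733064), -1880234) = Add(Add(Mul(Rational(1, 9), Rational(1, 957), 2231733), 733064), -1880234) = Add(Add(Rational(743911, 2871), 733064), -1880234) = Add(Rational(2105370655, 2871), -1880234) = Rational(-3292781159, 2871)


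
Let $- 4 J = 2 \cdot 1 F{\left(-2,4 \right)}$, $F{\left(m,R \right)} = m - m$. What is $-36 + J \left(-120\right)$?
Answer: $-36$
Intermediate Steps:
$F{\left(m,R \right)} = 0$
$J = 0$ ($J = - \frac{2 \cdot 1 \cdot 0}{4} = - \frac{2 \cdot 0}{4} = \left(- \frac{1}{4}\right) 0 = 0$)
$-36 + J \left(-120\right) = -36 + 0 \left(-120\right) = -36 + 0 = -36$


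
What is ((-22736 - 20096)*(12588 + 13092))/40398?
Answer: -183320960/6733 ≈ -27227.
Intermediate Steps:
((-22736 - 20096)*(12588 + 13092))/40398 = -42832*25680*(1/40398) = -1099925760*1/40398 = -183320960/6733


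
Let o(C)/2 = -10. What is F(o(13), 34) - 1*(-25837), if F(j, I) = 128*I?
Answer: 30189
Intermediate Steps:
o(C) = -20 (o(C) = 2*(-10) = -20)
F(o(13), 34) - 1*(-25837) = 128*34 - 1*(-25837) = 4352 + 25837 = 30189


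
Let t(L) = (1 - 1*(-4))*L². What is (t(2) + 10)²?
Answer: 900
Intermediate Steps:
t(L) = 5*L² (t(L) = (1 + 4)*L² = 5*L²)
(t(2) + 10)² = (5*2² + 10)² = (5*4 + 10)² = (20 + 10)² = 30² = 900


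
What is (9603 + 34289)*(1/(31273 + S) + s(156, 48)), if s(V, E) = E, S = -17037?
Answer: 7498169117/3559 ≈ 2.1068e+6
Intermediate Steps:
(9603 + 34289)*(1/(31273 + S) + s(156, 48)) = (9603 + 34289)*(1/(31273 - 17037) + 48) = 43892*(1/14236 + 48) = 43892*(683329/14236) = 7498169117/3559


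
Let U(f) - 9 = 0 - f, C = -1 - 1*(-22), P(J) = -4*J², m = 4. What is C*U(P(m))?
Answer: 1533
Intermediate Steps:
C = 21 (C = -1 + 22 = 21)
U(f) = 9 - f (U(f) = 9 + (0 - f) = 9 - f)
C*U(P(m)) = 21*(9 - (-4)*4²) = 21*(9 - (-4)*16) = 21*(9 - 1*(-64)) = 21*(9 + 64) = 21*73 = 1533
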